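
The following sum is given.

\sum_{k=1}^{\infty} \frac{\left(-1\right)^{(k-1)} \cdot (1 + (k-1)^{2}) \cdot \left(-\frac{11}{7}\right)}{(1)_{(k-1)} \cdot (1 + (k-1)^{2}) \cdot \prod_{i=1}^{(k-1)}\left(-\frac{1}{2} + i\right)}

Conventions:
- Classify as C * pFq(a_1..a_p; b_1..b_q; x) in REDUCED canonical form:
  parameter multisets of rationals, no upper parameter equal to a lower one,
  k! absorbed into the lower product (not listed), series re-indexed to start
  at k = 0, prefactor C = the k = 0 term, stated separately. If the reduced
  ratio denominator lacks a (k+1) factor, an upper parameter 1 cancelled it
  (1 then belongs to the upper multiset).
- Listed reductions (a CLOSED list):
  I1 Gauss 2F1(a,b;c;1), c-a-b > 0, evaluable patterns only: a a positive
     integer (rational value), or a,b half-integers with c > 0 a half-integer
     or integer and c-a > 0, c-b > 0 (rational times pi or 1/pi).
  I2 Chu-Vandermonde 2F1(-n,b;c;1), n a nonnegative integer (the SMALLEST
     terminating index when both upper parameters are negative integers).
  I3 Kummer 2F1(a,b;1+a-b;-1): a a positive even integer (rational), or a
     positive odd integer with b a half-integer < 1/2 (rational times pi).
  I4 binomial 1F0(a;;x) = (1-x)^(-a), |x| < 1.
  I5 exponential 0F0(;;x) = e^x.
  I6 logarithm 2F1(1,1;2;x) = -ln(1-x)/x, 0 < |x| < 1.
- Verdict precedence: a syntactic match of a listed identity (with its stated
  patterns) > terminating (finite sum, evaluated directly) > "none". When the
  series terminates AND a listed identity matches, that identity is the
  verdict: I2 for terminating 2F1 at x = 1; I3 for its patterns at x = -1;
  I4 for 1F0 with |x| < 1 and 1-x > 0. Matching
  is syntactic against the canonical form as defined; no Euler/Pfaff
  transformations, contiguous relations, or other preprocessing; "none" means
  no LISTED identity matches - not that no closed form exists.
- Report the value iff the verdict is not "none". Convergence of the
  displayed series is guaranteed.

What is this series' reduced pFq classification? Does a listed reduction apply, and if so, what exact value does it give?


Reduced: x = -1, 0F1, upper = {-}, lower = {\frac{1}{2}}, C = -\frac{11}{7}. Verdict: no listed reduction: x = -1 and upper {-} fail every I1-I6 pattern.

Structural cue: t_0 = -\frac{11}{7} here, and the lower running product (C = -11/7, x = -1) is a rising factorial.
Adjacent-term ratio: r(k) = -1 * 1 / [(k+\frac{1}{2}) (k+1)] - rational; roots negated = parameters, x = -1, C = -\frac{11}{7}.


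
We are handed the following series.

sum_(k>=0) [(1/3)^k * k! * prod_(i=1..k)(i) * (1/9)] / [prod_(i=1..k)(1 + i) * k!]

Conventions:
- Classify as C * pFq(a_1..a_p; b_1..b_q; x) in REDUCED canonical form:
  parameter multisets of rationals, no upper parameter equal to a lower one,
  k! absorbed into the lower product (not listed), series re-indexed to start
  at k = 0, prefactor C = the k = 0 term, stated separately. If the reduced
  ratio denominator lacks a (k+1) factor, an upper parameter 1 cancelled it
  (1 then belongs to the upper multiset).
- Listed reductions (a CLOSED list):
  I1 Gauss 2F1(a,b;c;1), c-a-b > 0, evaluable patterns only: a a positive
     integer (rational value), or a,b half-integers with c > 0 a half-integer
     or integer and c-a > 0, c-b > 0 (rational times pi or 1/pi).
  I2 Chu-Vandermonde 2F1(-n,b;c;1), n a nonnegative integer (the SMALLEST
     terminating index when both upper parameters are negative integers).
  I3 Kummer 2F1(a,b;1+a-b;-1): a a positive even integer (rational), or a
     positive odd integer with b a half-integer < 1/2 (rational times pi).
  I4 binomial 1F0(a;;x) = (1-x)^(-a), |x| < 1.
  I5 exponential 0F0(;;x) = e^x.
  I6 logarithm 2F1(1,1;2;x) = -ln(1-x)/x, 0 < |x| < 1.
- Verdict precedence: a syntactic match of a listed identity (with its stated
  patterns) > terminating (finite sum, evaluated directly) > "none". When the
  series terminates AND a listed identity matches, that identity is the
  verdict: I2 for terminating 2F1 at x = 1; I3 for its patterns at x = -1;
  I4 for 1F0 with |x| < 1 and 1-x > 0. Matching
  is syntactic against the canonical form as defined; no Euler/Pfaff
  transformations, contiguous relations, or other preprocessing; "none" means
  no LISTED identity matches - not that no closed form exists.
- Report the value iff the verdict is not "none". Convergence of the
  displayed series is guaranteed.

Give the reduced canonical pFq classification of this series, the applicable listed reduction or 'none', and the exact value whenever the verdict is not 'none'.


Classification (C = 1/9): 2F1 with upper {1, 1}, lower {2}, argument x = 1/3. Verdict: the I6 logarithm reduction matches (the logarithm: parameters (1,1;2), x = 1/3). Sum: (-1/3) * ln(2/3).

The tell: from the first term 1/9: the factorial ratio (prefactor 1/9) (k+a-1)!/(a-1)! is a rising factorial (a)_k.
Consecutive-term ratio: r(k) = (1/3) * (k+1) (k+1) / [(k+2) (k+1)] - rational; roots negated = parameters, x = (1/3), C = 1/9.


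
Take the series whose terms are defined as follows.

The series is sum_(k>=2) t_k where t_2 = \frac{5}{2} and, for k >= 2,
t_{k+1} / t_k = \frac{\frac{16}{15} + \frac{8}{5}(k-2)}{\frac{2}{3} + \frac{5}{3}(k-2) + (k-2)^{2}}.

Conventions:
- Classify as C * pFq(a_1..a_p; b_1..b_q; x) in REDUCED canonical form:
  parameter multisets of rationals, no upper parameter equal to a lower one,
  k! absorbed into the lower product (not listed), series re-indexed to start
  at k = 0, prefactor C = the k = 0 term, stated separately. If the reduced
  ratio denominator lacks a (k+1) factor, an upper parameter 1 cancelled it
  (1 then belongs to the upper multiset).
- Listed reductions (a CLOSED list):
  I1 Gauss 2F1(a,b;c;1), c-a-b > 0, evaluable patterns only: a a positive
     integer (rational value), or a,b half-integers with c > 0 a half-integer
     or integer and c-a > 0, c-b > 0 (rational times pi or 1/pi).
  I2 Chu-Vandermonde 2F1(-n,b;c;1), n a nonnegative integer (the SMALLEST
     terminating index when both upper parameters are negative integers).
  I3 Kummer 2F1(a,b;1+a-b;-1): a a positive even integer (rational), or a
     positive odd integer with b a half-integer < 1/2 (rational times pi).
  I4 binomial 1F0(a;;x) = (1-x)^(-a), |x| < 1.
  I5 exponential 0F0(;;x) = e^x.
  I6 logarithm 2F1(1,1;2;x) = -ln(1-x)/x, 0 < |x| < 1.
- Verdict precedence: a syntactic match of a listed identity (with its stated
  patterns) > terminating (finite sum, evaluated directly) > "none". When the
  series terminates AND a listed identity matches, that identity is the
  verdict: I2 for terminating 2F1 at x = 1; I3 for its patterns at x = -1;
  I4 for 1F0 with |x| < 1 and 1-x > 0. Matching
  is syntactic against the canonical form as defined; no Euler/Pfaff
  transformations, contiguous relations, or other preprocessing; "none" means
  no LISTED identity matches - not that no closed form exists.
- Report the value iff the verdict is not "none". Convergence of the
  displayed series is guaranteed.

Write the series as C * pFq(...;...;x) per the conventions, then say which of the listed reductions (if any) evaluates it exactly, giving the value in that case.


x = \frac{8}{5} here; the reduced form reads 0F0, upper {-}, lower {-}, C = \frac{5}{2}. Verdict: exponential (I5) fires (the 0F0 exponential series at x = \frac{8}{5}). Value: \frac{5}{2} \cdot e^{\frac{8}{5}}.

The tell: from the first term \frac{5}{2}: factor the ratio over Q (prefactor 5/2): negated roots = parameters.
Ratio: r(k) = \frac{8}{5} * 1 / [(k+1)] - rational; roots negated = parameters, x = \frac{8}{5}, C = \frac{5}{2}.


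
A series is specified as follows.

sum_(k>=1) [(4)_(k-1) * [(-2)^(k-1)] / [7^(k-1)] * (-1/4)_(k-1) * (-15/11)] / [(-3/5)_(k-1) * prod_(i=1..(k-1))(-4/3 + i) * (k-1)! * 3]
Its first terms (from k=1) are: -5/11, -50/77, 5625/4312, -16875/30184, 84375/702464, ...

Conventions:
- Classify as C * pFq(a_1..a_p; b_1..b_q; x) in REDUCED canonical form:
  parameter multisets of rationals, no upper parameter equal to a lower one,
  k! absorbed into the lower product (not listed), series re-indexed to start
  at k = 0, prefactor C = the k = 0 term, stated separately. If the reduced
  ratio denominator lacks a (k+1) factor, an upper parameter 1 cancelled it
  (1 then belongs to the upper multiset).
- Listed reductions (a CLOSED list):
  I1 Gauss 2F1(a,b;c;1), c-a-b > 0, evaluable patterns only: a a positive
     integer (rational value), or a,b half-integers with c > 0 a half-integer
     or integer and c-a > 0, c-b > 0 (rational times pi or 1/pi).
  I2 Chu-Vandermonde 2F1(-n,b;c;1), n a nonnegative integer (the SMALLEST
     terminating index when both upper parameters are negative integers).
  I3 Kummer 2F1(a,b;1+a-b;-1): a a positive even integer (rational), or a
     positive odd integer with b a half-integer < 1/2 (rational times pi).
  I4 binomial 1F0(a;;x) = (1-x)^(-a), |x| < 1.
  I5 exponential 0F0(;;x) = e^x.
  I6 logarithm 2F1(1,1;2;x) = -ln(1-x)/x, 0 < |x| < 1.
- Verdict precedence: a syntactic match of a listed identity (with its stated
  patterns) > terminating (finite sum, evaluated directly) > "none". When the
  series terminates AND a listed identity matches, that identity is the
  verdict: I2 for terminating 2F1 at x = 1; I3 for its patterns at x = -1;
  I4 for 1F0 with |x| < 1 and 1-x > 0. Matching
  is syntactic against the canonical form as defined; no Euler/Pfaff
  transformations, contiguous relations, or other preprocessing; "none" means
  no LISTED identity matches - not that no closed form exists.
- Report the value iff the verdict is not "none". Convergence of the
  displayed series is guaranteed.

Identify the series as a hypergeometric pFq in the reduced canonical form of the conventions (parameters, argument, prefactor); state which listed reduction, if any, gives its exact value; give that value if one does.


This is -5/11 * 2F2(-1/4, 4; -3/5, -1/3; -2/7) in reduced canonical form. Verdict: none here - no I1-I6 shape fits x = -2/7 with lower {-3/5, -1/3}.

Structural cue: with t_0 = -5/11, the two geometric factors (C = -5/11, x = -2/7) combine into one argument.
Consecutive-term ratio: r(k) = (-2/7) * (k-1/4) (k+4) / [(k-3/5) (k-1/3) (k+1)] - poly over poly, x = (-2/7) from leading terms; C = -5/11 at k = 0.


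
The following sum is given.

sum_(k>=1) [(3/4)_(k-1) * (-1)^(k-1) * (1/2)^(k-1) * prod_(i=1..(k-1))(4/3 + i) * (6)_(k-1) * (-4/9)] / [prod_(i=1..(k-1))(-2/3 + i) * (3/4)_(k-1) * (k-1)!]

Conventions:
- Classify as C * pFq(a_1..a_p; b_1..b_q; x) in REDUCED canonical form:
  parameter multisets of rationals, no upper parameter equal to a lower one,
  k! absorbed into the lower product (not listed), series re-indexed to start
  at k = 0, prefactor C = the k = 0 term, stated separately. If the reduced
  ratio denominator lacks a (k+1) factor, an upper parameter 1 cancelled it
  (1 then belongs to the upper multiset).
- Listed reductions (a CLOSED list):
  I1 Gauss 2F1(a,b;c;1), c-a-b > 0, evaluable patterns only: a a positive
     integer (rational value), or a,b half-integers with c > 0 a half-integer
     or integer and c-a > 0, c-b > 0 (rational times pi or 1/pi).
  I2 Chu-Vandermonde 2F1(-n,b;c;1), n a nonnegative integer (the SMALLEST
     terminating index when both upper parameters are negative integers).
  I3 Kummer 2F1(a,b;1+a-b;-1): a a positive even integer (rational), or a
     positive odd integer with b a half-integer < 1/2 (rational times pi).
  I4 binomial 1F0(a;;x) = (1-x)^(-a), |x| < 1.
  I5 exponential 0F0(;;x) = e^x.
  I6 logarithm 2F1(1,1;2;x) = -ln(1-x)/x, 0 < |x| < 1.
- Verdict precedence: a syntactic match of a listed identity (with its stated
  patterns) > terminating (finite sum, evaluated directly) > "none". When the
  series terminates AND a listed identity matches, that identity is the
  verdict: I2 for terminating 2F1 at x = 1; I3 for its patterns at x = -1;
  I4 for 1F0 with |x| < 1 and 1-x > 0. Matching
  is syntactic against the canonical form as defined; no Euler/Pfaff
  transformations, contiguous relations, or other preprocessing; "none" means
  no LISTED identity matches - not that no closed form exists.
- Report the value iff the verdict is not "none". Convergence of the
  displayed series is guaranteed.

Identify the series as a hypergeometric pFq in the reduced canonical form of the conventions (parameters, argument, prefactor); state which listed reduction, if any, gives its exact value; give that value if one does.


With C = -4/9: the canonical form is 2F1(7/3, 6; 1/3; -1/2). Verdict: none. Every listed pattern misses the 2F1 form at -1/2, upper {7/3, 6}.

The tell: x = (-1/2) and the running product (C = -4/9, x = -1/2) telescopes to a rising factorial.
Adjacent-term ratio: r(k) = (-1/2) * (k+7/3) (k+6) / [(k+1/3) (k+1)] - rational in k, leading ratio (-1/2); with t_0 = -4/9, classification follows.


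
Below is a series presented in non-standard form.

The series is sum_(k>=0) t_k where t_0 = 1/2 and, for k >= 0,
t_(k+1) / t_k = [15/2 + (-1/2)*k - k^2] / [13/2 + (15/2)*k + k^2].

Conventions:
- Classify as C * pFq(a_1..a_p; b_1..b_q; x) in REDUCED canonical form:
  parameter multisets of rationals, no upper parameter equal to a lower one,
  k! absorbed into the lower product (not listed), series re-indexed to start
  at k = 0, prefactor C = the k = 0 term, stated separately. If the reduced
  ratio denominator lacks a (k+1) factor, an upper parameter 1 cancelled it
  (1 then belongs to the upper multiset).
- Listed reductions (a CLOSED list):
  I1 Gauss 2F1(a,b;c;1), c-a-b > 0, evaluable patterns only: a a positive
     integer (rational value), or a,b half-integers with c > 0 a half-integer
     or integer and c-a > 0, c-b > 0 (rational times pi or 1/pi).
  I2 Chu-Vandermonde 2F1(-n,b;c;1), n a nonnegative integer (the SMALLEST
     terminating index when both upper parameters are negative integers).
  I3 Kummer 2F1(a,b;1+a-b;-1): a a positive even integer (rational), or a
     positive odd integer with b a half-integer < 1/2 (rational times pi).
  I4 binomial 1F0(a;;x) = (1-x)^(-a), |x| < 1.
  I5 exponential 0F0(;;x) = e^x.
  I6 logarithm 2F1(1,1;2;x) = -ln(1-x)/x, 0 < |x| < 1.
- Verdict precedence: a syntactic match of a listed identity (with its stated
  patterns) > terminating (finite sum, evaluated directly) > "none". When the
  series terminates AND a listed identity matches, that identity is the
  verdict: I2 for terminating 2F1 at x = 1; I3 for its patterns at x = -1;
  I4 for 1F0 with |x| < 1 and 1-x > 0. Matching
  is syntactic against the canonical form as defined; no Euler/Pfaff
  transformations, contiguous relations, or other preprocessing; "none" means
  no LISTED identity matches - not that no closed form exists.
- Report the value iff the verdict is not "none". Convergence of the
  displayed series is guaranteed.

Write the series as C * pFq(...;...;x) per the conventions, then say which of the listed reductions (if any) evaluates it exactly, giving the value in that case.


With C = 1/2: the canonical form is 2F1(-5/2, 3; 13/2; -1). Verdict (x = -1): the Kummer evaluation I3 applies (x = -1; c = 13/2 equals 1+a-b for upper {-5/2, 3}: listed pattern). Value: (3465/8192) * pi.

The tell: with t_0 = 1/2, the expanded ratio factors over Q; C = 1/2, roots give parameters.
Term ratio: r(k) = (-1) * (k-5/2) (k+3) / [(k+13/2) (k+1)] - rational in k, leading ratio (-1); with t_0 = 1/2, classification follows.


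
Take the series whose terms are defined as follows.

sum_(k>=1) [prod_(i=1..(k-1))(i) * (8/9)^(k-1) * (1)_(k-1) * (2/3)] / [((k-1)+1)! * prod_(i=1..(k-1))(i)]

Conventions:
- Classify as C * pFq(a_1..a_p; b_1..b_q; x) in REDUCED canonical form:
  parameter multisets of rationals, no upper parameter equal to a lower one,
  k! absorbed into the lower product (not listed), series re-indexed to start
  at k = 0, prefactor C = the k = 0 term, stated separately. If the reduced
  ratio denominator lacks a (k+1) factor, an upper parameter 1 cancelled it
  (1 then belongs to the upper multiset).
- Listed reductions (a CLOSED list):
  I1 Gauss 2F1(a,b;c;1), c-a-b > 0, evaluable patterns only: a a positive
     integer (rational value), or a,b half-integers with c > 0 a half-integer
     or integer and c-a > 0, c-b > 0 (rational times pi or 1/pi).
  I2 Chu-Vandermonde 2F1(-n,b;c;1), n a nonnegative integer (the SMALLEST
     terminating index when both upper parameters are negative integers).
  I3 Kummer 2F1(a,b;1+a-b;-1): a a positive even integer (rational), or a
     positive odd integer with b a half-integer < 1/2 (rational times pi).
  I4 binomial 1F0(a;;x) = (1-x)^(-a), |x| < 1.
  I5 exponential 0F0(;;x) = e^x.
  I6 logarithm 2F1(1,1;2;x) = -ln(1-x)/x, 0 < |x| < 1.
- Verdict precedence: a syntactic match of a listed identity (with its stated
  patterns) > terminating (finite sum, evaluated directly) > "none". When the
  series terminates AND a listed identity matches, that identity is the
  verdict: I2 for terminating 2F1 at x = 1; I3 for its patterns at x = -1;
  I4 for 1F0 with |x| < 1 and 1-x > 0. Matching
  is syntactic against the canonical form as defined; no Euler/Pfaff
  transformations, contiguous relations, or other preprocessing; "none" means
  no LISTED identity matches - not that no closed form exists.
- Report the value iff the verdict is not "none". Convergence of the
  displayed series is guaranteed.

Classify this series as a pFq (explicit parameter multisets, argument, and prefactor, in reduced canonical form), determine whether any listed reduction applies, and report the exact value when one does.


At argument 8/9: a 2F1 with upper {1, 1}, lower {2}, scaled by C = 2/3. Verdict: the I6 logarithm reduction fires (the logarithm: parameters (1,1;2), x = 8/9). Sum: (-3/4) * ln(1/9).

First insight: t_0 = 2/3 here, and the denominator's factorial ratio (C = 2/3) is a lower Pochhammer.
Adjacent-term ratio: r(k) = (8/9) * (k+1) (k+1) / [(k+2) (k+1)] - rational in k, leading ratio (8/9); with t_0 = 2/3, classification follows.


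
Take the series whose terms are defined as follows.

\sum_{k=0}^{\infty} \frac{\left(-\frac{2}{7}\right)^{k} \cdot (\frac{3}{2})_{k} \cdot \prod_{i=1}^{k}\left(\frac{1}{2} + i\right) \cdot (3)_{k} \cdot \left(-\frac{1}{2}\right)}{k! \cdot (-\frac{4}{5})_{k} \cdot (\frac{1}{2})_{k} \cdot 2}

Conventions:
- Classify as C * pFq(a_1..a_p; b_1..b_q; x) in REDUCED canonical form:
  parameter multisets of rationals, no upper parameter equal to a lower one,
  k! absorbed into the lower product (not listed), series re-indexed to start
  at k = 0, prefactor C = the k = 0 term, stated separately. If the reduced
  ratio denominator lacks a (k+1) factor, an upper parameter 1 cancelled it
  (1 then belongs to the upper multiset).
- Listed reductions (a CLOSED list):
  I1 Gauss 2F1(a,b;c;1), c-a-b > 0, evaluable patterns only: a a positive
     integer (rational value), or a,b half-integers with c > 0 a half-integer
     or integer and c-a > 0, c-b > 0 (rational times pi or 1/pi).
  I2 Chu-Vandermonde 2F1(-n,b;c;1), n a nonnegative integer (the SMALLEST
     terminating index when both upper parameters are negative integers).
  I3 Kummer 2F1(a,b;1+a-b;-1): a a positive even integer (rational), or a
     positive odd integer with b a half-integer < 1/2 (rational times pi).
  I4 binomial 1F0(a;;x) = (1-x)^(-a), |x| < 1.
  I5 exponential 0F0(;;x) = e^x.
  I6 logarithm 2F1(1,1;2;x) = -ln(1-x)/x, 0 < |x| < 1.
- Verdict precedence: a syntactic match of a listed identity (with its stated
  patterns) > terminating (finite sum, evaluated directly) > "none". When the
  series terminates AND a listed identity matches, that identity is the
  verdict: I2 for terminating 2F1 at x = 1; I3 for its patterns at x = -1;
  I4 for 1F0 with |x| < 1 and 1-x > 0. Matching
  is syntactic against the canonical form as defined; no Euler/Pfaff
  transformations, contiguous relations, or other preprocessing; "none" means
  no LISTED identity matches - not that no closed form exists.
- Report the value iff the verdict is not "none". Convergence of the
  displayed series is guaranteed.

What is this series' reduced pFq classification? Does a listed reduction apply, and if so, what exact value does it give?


Reduced: x = -\frac{2}{7}, 3F2, upper = {\frac{3}{2}, \frac{3}{2}, 3}, lower = {-\frac{4}{5}, \frac{1}{2}}, C = -\frac{1}{4}. Verdict: none (x = -\frac{2}{7}): each listed identity misses the multisets {\frac{3}{2}, \frac{3}{2}, 3} ; {-\frac{4}{5}, \frac{1}{2}}.

Key step: x = -\frac{2}{7} and the running product (C = -1/4, x = -2/7) telescopes to a rising factorial.
Step ratio: r(k) = -\frac{2}{7} * (k+\frac{3}{2}) (k+\frac{3}{2}) (k+3) / [(k-\frac{4}{5}) (k+\frac{1}{2}) (k+1)] ; factor over Q: parameters, x = -\frac{2}{7}, and C = -\frac{1}{4}.


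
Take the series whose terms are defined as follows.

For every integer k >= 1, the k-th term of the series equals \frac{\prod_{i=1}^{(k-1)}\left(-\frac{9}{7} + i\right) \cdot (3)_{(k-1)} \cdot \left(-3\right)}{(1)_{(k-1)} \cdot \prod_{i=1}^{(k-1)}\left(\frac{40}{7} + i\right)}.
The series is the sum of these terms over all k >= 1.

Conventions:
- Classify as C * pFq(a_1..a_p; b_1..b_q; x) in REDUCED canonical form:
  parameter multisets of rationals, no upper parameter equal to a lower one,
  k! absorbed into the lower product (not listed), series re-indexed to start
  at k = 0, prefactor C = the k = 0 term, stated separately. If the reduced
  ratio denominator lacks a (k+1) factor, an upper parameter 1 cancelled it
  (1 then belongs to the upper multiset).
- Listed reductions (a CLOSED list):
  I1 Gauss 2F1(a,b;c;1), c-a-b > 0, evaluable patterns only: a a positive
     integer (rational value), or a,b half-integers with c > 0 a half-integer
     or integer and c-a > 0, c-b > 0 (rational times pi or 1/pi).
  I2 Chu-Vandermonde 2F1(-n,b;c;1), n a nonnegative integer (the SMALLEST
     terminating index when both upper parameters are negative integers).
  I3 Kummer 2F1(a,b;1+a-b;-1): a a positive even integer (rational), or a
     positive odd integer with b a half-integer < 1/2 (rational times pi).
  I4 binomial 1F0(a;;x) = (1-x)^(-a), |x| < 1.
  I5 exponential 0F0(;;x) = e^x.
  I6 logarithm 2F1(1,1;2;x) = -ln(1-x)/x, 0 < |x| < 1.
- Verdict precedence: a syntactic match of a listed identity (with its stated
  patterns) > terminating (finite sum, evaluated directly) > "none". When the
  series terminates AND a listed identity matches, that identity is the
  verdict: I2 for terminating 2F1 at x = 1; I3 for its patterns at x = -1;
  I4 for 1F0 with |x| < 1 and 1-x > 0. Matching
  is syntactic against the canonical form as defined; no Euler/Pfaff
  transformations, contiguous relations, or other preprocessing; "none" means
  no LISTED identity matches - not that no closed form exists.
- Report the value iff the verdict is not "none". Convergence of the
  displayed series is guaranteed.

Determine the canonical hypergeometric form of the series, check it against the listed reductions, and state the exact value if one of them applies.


x = 1 here; the reduced form reads 2F1, upper {-\frac{2}{7}, 3}, lower {\frac{47}{7}}, C = -3. Verdict at x = 1: Gauss's theorem (I1) matches (x = 1: the Gamma ratio telescopes since c-a-b = 4 > 0 and a = 3 in Z>0). Its exact value is -\frac{858}{343}.

First insight: from the first term -3: the running product (C = -3) telescopes to a rising factorial.
Adjacent-term ratio: r(k) = 1 * (k-\frac{2}{7}) (k+3) / [(k+\frac{47}{7}) (k+1)] - rational in k, leading ratio 1; with t_0 = -3, classification follows.


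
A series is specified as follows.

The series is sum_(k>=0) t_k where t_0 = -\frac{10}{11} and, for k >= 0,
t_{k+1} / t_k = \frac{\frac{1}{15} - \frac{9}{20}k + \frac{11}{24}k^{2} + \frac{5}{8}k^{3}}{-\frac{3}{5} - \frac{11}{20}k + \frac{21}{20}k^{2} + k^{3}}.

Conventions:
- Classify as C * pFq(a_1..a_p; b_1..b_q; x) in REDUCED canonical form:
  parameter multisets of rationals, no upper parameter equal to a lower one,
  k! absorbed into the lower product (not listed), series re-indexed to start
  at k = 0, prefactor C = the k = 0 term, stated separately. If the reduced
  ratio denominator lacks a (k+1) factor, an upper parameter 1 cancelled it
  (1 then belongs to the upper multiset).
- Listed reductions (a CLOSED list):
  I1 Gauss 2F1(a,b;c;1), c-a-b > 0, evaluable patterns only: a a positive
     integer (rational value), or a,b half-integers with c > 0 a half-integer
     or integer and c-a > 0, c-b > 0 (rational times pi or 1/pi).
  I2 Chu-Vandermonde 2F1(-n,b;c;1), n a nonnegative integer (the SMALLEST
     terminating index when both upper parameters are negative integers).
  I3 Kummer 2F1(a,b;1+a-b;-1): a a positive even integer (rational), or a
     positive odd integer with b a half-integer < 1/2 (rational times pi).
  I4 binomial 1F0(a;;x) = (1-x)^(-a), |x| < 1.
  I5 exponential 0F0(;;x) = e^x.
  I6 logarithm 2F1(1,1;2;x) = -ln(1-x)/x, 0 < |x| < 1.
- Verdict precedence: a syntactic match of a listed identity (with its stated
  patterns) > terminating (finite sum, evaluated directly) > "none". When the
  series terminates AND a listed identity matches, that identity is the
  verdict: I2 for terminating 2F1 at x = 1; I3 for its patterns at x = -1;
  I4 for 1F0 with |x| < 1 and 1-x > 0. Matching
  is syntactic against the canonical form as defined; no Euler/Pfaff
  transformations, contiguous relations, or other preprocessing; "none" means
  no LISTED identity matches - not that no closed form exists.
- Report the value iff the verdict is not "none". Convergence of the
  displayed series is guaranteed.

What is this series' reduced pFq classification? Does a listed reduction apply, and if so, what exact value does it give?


Prefactor -\frac{10}{11}, argument \frac{5}{8}: 3F2 with upper {-\frac{2}{5}, -\frac{1}{5}, \frac{4}{3}} over lower {-\frac{3}{4}, \frac{4}{5}}. Verdict: none here - no I1-I6 shape fits x = \frac{5}{8} with lower {-\frac{3}{4}, \frac{4}{5}}.

The tell: t_0 being -\frac{10}{11}, factor the ratio over Q (C = -10/11): negated roots = parameters.
Consecutive-term ratio: r(k) = \frac{5}{8} * (k-\frac{2}{5}) (k-\frac{1}{5}) (k+\frac{4}{3}) / [(k-\frac{3}{4}) (k+\frac{4}{5}) (k+1)] - poly over poly, x = \frac{5}{8} from leading terms; C = -\frac{10}{11} at k = 0.


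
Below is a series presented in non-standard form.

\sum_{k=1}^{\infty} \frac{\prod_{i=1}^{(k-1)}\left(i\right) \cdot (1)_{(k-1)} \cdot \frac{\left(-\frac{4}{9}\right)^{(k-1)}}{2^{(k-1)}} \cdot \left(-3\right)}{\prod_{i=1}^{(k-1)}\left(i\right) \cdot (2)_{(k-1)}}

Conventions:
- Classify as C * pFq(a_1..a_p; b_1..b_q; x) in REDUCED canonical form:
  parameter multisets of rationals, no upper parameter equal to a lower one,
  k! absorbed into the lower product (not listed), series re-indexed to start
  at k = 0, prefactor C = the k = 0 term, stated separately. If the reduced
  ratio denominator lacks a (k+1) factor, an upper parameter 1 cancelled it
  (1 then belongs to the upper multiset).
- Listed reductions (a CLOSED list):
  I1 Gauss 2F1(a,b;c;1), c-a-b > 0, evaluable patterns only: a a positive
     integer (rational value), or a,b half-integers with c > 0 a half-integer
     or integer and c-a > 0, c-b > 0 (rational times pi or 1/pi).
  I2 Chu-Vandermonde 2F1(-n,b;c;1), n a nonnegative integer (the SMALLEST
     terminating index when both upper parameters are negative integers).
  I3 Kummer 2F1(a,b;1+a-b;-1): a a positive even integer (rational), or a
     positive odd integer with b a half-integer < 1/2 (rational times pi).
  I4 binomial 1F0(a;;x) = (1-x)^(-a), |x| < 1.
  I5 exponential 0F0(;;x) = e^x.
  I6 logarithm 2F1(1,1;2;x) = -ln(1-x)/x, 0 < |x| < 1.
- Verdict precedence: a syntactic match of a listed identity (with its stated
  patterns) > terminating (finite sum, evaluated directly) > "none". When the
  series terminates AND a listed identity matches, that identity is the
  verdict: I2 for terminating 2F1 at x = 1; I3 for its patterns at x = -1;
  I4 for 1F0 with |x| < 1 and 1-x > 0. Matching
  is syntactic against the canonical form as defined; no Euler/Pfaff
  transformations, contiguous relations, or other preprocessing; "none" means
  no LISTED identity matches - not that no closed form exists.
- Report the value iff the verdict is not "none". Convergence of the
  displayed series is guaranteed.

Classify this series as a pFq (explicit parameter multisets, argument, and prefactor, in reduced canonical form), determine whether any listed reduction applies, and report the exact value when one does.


Classification (C = -3): 2F1 with upper {1, 1}, lower {2}, argument x = -\frac{2}{9}. Verdict: the logarithmic series (I6) fires (the logarithm: parameters (1,1;2), x = -\frac{2}{9}). Its exact value is \left(-\frac{27}{2}\right) \cdot \ln\left(\frac{11}{9}\right).

Key observation: t_0 = -3 here, and the running product (prefactor -3) telescopes to a rising factorial.
Ratio: r(k) = -\frac{2}{9} * (k+1) (k+1) / [(k+2) (k+1)] - rational in k, leading ratio -\frac{2}{9}; with t_0 = -3, classification follows.


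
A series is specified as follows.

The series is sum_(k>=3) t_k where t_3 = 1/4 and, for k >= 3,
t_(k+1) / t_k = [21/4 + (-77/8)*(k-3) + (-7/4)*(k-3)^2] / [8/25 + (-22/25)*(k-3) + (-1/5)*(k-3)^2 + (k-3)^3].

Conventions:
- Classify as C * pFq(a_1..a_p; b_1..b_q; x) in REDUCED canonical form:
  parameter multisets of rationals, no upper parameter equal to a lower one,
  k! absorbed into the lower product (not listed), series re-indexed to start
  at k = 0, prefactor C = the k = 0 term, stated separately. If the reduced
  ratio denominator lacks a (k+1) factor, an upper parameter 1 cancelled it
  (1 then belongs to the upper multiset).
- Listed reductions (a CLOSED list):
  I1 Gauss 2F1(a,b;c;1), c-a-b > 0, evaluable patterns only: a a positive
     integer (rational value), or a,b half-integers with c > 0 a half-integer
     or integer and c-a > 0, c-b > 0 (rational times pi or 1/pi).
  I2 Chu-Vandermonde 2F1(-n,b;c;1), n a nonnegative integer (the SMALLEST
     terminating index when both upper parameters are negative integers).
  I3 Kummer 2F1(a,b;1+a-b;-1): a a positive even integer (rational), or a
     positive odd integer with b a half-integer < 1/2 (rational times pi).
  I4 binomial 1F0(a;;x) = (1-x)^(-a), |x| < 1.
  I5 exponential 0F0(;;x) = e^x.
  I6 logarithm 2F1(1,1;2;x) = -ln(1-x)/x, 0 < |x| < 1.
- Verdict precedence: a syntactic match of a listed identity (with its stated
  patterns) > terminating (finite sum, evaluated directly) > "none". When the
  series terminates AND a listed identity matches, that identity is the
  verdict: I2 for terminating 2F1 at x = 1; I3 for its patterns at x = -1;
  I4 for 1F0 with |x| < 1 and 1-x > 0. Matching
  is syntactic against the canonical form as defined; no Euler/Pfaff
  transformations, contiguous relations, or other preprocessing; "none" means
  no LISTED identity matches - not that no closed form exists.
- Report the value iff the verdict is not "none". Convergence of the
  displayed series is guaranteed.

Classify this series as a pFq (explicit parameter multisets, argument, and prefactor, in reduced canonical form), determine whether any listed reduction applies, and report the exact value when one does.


This is 1/4 * 2F2(-1/2, 6; -4/5, -2/5; -7/4) in reduced canonical form. Verdict: none. A 2F2 with upper {-1/2, 6} fits none of I1-I6 at x = -7/4; the sum runs forever.

Key observation: with t_0 = 1/4, the expanded ratio factors over Q; C = 1/4, roots give parameters.
Consecutive-term ratio: r(k) = (-7/4) * (k-1/2) (k+6) / [(k-4/5) (k-2/5) (k+1)] - rational in k. x = (-7/4); t_0 = 1/4; negate the roots.


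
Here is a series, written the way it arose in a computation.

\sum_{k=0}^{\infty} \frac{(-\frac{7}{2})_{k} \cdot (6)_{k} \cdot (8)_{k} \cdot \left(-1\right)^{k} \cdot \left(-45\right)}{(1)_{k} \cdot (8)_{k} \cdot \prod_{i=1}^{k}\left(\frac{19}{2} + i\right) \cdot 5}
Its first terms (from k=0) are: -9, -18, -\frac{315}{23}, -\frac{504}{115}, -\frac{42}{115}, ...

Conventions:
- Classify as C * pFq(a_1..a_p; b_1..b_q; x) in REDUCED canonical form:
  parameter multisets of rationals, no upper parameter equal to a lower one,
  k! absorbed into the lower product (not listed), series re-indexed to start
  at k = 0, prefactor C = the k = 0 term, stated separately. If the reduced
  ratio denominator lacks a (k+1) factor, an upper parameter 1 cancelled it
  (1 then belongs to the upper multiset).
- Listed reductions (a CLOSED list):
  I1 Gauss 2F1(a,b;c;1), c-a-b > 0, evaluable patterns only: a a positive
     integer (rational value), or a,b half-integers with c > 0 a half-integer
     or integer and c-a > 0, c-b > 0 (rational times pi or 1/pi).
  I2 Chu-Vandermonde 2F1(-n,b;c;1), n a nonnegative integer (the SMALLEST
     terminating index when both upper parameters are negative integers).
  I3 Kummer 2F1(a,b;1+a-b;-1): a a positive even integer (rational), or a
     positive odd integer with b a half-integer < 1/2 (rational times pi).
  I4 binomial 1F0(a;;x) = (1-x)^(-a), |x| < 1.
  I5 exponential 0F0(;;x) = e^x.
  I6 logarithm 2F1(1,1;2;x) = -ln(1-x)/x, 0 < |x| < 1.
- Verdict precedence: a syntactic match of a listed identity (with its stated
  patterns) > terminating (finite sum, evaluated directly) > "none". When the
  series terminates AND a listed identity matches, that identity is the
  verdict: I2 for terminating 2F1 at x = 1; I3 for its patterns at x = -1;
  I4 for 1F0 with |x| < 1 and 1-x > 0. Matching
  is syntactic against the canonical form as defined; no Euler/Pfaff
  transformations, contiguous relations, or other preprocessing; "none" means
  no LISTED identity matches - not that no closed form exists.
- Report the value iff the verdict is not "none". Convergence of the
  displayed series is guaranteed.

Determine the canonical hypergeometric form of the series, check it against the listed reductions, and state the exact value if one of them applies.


Reduced: x = -1, 2F1, upper = {-\frac{7}{2}, 6}, lower = {\frac{21}{2}}, C = -9. Verdict: this is the Kummer evaluation I3 (x = -1; c = \frac{21}{2} equals 1+a-b for upper {-\frac{7}{2}, 6}: listed pattern). Hence: -\frac{2907}{64}.

Key observation: t_0 being -9, (1)_k (C = -9, x = -1) is k! itself.
Consecutive-term ratio: r(k) = -1 * (k-\frac{7}{2}) (k+6) / [(k+\frac{21}{2}) (k+1)] - poly over poly, x = -1 from leading terms; C = -9 at k = 0.


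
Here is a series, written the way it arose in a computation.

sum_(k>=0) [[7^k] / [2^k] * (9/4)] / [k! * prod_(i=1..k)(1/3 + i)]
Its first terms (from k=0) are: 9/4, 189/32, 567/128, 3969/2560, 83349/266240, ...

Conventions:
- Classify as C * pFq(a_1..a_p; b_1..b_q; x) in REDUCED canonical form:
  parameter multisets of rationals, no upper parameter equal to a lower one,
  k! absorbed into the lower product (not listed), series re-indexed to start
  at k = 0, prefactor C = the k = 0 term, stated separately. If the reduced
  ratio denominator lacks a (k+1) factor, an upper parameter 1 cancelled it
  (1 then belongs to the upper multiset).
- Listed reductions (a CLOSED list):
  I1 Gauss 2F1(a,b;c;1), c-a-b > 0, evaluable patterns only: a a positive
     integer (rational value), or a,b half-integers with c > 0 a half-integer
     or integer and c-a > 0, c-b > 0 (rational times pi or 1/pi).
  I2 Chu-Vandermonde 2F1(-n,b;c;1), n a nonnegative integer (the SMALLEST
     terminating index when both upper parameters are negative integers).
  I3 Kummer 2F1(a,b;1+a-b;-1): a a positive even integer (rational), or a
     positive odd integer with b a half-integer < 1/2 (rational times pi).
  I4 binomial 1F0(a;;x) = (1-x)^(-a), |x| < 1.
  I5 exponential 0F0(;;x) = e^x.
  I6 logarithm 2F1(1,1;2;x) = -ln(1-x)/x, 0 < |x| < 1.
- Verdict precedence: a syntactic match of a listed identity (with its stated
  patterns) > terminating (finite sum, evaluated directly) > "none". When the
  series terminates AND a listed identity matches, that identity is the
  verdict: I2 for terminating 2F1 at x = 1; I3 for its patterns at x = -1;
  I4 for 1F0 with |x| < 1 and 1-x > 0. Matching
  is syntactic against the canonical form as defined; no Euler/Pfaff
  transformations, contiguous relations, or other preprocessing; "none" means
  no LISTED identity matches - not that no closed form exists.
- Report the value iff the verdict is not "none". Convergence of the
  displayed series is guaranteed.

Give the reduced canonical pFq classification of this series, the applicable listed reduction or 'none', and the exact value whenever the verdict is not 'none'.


This is 9/4 * 0F1(-; 4/3; 7/2) in reduced canonical form. Verdict: none. No listed pattern accepts 0F1(-; 4/3; 7/2).

Key step: from the first term 9/4: the two k-th powers (C = 9/4) combine into one argument.
Adjacent-term ratio: r(k) = (7/2) * 1 / [(k+4/3) (k+1)] ; factor over Q: parameters, x = (7/2), and C = 9/4.


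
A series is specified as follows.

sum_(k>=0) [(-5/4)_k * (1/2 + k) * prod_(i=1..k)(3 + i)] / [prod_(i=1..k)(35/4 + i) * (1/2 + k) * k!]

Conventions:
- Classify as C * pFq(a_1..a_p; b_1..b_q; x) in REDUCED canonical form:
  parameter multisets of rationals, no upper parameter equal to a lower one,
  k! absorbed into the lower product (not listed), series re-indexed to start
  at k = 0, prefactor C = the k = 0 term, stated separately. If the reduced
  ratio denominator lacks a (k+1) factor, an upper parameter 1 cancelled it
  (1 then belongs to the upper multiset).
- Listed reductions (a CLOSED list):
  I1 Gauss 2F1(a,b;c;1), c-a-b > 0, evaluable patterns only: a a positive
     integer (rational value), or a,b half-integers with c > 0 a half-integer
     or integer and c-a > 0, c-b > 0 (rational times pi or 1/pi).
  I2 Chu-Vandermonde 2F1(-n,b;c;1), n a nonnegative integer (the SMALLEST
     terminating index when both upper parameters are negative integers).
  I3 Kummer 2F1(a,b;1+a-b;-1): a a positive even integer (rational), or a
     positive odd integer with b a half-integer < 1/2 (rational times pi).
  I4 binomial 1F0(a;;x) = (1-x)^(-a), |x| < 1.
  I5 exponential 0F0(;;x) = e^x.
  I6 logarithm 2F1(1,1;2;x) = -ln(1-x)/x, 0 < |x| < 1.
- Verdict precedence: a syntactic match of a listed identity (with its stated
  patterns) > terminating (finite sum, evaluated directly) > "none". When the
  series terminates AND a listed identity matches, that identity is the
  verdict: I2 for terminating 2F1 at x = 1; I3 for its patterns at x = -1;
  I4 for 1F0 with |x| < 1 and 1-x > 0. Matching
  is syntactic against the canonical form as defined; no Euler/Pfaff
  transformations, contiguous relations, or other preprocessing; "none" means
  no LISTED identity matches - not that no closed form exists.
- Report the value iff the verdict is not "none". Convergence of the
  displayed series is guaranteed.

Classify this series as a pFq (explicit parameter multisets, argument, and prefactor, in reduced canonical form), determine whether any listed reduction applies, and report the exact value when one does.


Canonical form: C = 1 times 2F1 with upper {-5/4, 4}, lower {39/4}, x = 1. Verdict: the Gauss summation I1 fires (x = 1: the Gamma ratio telescopes since c-a-b = 7 > 0 and a = 4 in Z>0). Its exact value is 2139/4096.

Key observation: with t_0 = 1, striking the common factor k + 1/2 reduces the term (C = 1, x = 1).
Step ratio: r(k) = 1 * (k-5/4) (k+4) / [(k+39/4) (k+1)] - rational in k. x = 1; t_0 = 1; negate the roots.


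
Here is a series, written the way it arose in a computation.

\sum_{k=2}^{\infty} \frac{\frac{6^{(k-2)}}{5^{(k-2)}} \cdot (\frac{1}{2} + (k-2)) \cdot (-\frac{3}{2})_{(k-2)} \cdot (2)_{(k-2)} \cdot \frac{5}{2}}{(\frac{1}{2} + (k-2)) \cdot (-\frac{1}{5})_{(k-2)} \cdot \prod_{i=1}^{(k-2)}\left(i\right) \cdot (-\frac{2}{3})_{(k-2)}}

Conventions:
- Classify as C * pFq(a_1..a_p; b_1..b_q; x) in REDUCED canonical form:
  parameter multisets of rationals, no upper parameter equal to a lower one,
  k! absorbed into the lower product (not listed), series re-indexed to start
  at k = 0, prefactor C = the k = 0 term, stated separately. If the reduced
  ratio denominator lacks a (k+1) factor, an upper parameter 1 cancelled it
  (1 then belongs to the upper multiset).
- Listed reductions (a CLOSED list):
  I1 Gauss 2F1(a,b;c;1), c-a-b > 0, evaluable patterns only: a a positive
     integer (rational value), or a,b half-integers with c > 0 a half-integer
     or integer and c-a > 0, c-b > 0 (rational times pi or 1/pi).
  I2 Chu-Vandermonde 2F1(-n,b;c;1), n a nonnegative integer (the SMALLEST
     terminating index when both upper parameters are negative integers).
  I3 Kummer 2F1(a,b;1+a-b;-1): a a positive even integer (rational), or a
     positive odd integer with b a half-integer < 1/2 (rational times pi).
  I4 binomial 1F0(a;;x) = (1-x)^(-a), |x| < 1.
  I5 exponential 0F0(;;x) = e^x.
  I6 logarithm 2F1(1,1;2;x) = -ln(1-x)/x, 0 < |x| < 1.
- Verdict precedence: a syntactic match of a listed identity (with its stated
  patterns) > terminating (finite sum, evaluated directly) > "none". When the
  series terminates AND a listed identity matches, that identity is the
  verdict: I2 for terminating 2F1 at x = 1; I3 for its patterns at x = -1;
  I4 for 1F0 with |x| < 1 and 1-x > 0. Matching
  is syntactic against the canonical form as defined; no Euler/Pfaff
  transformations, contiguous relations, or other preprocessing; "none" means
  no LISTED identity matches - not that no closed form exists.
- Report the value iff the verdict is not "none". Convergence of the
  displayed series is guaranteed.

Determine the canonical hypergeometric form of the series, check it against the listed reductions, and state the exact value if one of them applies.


This is \frac{5}{2} * 2F2(-\frac{3}{2}, 2; -\frac{2}{3}, -\frac{1}{5}; \frac{6}{5}) in reduced canonical form. Verdict: no listed reduction: x = \frac{6}{5} and upper {-\frac{3}{2}, 2} fail every I1-I6 pattern.

Key step: from the first term \frac{5}{2}: k + 1/2 divides numerator and denominator alike; C = 5/2, x = 6/5 after cancelling.
Adjacent-term ratio: r(k) = \frac{6}{5} * (k-\frac{3}{2}) (k+2) / [(k-\frac{2}{3}) (k-\frac{1}{5}) (k+1)] - rational; roots negated = parameters, x = \frac{6}{5}, C = \frac{5}{2}.
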